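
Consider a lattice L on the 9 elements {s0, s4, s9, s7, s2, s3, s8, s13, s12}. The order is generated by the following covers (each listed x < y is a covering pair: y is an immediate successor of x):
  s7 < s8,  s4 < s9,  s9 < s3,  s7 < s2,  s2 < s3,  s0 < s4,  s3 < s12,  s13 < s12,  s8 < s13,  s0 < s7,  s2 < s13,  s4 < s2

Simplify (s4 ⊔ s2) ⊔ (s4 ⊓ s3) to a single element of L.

s2

s4 ∨ s2 = s2
s4 ∧ s3 = s4
s2 ∨ s4 = s2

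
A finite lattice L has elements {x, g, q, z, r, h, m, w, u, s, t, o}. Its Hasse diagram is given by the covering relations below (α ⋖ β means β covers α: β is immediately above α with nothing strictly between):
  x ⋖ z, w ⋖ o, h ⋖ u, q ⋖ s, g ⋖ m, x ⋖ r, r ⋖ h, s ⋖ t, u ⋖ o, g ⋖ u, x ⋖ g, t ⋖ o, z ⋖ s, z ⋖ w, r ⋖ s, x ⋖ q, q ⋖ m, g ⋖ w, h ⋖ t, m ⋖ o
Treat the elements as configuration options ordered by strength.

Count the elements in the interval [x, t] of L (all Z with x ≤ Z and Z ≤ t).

7

The interval [x, t] = {h, q, r, s, t, x, z}, which has 7 elements.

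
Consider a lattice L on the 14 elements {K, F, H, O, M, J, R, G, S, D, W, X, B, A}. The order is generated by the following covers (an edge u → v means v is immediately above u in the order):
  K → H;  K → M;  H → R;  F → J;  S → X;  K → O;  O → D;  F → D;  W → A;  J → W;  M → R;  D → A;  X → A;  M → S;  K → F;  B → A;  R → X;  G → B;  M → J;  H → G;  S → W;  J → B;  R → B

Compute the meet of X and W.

Common lower bounds of {X, W}: K, M, S.
The greatest among these is S.

S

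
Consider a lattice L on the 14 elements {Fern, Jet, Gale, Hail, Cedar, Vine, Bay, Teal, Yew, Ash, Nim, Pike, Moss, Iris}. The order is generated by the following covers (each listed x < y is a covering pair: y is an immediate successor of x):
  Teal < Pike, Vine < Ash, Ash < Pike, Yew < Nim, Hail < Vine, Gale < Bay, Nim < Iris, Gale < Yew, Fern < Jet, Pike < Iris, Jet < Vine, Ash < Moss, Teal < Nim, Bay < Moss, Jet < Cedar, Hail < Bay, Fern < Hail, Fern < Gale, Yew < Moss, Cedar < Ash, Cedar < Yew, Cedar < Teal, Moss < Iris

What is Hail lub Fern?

Common upper bounds of {Hail, Fern}: Ash, Bay, Hail, Iris, Moss, Pike, Vine.
The least among these is Hail.

Hail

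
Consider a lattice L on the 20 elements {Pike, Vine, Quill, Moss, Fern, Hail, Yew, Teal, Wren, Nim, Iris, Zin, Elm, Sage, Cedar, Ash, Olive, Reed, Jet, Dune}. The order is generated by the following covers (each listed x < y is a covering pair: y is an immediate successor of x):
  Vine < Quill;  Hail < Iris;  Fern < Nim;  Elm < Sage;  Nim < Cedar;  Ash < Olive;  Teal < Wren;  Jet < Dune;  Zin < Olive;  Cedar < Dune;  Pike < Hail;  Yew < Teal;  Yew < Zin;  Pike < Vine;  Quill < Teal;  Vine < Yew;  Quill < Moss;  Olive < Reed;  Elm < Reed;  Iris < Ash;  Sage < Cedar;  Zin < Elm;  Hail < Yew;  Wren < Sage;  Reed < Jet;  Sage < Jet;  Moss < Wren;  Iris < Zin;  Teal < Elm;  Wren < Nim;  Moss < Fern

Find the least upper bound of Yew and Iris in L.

Common upper bounds of {Yew, Iris}: Cedar, Dune, Elm, Jet, Olive, Reed, Sage, Zin.
The least among these is Zin.

Zin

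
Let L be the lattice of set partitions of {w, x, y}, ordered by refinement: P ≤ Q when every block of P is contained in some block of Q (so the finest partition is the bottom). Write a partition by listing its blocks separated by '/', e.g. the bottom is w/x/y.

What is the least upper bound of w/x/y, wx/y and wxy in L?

wxy

The join of w/x/y, wx/y, wxy merges any blocks that overlap across the partitions, giving wxy.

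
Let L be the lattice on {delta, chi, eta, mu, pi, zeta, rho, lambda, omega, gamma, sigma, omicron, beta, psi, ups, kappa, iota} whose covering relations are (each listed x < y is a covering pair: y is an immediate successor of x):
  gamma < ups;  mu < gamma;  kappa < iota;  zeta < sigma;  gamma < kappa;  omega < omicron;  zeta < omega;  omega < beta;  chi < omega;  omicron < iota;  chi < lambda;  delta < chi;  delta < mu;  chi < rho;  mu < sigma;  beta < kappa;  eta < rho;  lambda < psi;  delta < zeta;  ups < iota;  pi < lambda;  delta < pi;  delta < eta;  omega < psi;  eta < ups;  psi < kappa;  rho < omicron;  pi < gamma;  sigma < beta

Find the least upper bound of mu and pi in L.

gamma

Common upper bounds of {mu, pi}: gamma, iota, kappa, ups.
The least among these is gamma.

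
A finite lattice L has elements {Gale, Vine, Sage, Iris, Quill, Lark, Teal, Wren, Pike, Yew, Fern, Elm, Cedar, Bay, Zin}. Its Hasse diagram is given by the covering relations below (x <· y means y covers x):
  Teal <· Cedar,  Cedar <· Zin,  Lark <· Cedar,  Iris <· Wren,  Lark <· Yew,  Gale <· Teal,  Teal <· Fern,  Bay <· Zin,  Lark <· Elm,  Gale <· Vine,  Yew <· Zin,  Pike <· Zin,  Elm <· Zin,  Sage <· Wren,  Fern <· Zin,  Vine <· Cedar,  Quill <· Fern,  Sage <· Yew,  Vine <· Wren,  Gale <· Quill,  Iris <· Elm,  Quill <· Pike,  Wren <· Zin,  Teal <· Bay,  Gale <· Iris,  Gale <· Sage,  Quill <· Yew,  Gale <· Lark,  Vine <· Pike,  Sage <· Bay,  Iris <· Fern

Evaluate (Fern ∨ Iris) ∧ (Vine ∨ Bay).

Fern ∨ Iris = Fern
Vine ∨ Bay = Zin
Fern ∧ Zin = Fern

Fern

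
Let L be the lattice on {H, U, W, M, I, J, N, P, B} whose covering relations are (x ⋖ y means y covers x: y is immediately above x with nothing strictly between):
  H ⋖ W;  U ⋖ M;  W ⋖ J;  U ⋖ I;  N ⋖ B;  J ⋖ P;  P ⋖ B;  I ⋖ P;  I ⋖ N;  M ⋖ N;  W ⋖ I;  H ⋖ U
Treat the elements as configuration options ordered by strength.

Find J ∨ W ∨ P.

Common upper bounds of {J, W, P}: B, P.
The least among these is P.

P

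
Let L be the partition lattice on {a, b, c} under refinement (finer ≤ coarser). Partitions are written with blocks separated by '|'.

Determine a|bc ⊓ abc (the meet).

The meet (common refinement) of a|bc and abc intersects blocks pairwise, giving a|bc.

a|bc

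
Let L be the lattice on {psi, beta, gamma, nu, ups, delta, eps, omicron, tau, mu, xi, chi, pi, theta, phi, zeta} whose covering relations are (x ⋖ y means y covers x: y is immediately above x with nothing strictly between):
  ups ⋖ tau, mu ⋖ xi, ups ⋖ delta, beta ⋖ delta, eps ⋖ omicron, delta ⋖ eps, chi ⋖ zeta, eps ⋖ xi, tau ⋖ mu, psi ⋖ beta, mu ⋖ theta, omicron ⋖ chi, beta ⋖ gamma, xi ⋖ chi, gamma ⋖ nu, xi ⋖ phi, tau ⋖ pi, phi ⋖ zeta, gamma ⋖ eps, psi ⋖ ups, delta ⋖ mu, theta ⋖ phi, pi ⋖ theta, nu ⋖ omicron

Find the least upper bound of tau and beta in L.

Common upper bounds of {tau, beta}: chi, mu, phi, theta, xi, zeta.
The least among these is mu.

mu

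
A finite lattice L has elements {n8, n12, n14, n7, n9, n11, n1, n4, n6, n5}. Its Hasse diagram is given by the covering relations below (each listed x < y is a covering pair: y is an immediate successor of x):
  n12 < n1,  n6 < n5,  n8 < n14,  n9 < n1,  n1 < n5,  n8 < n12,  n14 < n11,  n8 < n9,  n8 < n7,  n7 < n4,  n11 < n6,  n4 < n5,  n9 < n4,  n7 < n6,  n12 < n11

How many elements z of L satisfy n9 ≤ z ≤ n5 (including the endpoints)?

4

The interval [n9, n5] = {n1, n4, n5, n9}, which has 4 elements.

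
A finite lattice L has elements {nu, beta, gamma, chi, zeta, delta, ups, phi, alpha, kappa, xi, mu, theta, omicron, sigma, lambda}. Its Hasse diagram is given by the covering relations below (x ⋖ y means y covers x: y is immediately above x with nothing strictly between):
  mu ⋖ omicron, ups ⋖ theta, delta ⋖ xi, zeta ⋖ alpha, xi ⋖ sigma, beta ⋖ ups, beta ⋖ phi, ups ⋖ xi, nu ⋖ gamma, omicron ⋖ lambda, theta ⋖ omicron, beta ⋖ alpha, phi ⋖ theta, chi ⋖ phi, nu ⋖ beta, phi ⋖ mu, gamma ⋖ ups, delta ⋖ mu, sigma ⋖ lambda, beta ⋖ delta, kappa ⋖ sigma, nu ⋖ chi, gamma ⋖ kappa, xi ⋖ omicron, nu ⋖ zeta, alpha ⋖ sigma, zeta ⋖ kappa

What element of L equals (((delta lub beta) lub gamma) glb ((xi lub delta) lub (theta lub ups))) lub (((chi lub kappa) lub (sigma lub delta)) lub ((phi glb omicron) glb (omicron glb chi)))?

delta ∨ beta = delta
delta ∨ gamma = xi
xi ∨ delta = xi
theta ∨ ups = theta
xi ∨ theta = omicron
xi ∧ omicron = xi
chi ∨ kappa = lambda
sigma ∨ delta = sigma
lambda ∨ sigma = lambda
phi ∧ omicron = phi
omicron ∧ chi = chi
phi ∧ chi = chi
lambda ∨ chi = lambda
xi ∨ lambda = lambda

lambda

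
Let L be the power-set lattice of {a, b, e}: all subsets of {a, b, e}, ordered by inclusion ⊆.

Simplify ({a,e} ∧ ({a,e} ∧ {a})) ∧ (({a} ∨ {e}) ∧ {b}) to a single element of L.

{}

{a,e} ∧ {a} = {a}
{a,e} ∧ {a} = {a}
{a} ∨ {e} = {a,e}
{a,e} ∧ {b} = {}
{a} ∧ {} = {}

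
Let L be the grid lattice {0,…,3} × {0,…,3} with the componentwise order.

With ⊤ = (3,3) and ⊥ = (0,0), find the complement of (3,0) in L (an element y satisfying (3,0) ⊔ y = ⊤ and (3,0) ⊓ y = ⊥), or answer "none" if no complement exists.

Need y with (3,0) ∨ y = (3,3) and (3,0) ∧ y = (0,0).
Checking each element gives: (0,3).

(0,3)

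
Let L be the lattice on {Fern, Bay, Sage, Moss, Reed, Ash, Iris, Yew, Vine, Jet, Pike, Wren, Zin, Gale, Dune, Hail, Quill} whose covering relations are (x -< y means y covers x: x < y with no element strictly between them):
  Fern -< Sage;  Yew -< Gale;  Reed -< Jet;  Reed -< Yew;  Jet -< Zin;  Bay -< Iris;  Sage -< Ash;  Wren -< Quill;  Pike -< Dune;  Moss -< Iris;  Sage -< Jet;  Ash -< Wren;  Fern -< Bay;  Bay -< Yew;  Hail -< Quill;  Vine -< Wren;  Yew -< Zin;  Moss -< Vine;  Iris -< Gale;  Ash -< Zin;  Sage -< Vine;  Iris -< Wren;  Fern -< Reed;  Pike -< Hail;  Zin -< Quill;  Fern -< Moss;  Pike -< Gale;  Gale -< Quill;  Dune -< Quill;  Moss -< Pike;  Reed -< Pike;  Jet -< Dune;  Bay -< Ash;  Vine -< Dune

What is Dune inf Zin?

Common lower bounds of {Dune, Zin}: Fern, Jet, Reed, Sage.
The greatest among these is Jet.

Jet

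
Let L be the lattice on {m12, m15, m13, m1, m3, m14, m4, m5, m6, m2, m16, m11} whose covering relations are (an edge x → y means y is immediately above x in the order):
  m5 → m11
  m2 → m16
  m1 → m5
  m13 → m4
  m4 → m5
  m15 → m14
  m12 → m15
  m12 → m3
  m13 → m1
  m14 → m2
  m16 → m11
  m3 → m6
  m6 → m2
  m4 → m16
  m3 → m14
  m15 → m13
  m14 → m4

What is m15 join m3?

m14

Common upper bounds of {m15, m3}: m11, m14, m16, m2, m4, m5.
The least among these is m14.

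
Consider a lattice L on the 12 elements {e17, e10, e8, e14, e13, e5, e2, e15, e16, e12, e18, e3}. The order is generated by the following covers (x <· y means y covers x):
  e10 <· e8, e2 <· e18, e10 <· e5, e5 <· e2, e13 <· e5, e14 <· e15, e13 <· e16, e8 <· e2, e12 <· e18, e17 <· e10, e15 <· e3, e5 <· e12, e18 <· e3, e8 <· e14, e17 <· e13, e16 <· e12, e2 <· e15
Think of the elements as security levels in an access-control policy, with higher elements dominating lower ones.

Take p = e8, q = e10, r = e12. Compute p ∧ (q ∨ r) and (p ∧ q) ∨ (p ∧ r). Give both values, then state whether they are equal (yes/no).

e10; e10; yes

q ∨ r = e12, so p ∧ (q ∨ r) = e8 ∧ e12 = e10.
p ∧ q = e10 and p ∧ r = e10, so (p ∧ q) ∨ (p ∧ r) = e10 ∨ e10 = e10.
Equal: yes.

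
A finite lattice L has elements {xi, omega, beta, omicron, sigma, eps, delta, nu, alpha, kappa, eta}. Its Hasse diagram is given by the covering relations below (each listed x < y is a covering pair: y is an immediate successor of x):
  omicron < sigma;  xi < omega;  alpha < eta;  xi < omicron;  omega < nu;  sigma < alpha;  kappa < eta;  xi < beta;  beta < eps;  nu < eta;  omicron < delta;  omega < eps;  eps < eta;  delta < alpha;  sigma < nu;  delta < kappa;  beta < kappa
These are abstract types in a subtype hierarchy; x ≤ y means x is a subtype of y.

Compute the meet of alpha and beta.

Common lower bounds of {alpha, beta}: xi.
The greatest among these is xi.

xi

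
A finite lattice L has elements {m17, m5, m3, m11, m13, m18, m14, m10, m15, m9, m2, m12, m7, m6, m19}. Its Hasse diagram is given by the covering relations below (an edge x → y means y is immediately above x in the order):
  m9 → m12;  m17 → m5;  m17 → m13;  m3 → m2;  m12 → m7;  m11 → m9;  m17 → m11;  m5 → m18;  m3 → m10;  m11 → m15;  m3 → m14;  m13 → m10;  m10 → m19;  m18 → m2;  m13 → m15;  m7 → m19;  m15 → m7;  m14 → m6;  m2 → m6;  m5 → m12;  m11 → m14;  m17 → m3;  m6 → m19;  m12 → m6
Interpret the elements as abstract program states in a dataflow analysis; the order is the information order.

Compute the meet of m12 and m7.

Common lower bounds of {m12, m7}: m11, m12, m17, m5, m9.
The greatest among these is m12.

m12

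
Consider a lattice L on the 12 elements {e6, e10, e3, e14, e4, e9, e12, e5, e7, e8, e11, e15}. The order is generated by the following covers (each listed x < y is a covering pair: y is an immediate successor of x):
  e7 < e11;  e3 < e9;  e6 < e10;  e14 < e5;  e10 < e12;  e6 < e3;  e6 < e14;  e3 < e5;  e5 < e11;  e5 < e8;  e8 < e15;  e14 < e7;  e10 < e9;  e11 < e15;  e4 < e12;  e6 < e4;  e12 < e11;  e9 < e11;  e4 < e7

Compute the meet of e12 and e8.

Common lower bounds of {e12, e8}: e6.
The greatest among these is e6.

e6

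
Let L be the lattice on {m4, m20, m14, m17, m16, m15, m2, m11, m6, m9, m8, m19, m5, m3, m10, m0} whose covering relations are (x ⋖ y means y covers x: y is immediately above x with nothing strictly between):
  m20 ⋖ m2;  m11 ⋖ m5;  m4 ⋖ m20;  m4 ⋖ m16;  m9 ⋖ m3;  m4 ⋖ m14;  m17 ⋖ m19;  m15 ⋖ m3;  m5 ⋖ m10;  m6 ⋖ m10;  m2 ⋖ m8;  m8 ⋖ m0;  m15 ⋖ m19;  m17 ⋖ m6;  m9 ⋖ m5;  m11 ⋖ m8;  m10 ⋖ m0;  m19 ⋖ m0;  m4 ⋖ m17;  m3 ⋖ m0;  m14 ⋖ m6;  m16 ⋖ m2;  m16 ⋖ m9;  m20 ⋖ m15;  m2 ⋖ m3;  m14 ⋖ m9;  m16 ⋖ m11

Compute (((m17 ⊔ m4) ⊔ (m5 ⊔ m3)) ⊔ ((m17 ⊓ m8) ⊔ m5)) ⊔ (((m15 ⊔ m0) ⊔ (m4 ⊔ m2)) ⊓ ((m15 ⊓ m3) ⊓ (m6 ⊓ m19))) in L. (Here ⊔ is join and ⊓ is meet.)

m0

m17 ∨ m4 = m17
m5 ∨ m3 = m0
m17 ∨ m0 = m0
m17 ∧ m8 = m4
m4 ∨ m5 = m5
m0 ∨ m5 = m0
m15 ∨ m0 = m0
m4 ∨ m2 = m2
m0 ∨ m2 = m0
m15 ∧ m3 = m15
m6 ∧ m19 = m17
m15 ∧ m17 = m4
m0 ∧ m4 = m4
m0 ∨ m4 = m0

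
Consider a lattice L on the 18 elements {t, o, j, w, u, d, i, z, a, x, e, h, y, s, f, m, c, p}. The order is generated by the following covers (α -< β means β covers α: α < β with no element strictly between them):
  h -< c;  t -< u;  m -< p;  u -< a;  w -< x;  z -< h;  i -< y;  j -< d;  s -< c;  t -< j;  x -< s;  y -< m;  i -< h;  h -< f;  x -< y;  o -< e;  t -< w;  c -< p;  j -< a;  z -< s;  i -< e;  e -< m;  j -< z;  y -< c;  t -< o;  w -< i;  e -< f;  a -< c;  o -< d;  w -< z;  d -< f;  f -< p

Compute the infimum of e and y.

Common lower bounds of {e, y}: i, t, w.
The greatest among these is i.

i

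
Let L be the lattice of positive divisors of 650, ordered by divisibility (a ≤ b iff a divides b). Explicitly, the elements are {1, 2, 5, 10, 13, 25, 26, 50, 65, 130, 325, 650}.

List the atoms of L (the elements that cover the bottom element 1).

The atoms are exactly the elements that cover 1: 13, 2, 5.

13, 2, 5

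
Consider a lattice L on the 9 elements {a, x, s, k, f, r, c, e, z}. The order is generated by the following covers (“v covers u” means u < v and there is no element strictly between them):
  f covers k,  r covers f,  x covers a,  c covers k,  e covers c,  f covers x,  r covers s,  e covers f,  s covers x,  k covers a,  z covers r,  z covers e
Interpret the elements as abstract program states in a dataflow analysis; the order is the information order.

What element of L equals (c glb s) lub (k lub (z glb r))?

c ∧ s = a
z ∧ r = r
k ∨ r = r
a ∨ r = r

r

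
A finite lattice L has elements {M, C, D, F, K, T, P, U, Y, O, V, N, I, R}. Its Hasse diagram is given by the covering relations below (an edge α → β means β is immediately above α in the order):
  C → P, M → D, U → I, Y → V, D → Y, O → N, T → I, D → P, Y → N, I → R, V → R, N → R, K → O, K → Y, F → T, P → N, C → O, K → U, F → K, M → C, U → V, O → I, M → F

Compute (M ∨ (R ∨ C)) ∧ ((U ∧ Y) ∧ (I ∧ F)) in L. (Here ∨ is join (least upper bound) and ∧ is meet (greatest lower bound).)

F

R ∨ C = R
M ∨ R = R
U ∧ Y = K
I ∧ F = F
K ∧ F = F
R ∧ F = F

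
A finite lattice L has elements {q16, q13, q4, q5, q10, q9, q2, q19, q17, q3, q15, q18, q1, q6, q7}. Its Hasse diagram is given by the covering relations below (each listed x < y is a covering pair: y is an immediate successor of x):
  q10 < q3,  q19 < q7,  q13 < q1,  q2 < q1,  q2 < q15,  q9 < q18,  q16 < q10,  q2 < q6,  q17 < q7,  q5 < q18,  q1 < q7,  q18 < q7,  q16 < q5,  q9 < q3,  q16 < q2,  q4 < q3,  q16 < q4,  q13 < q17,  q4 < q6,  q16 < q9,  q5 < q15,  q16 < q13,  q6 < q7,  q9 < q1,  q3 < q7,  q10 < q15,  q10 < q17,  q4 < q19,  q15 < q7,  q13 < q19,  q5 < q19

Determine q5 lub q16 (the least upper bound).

q5

Common upper bounds of {q5, q16}: q15, q18, q19, q5, q7.
The least among these is q5.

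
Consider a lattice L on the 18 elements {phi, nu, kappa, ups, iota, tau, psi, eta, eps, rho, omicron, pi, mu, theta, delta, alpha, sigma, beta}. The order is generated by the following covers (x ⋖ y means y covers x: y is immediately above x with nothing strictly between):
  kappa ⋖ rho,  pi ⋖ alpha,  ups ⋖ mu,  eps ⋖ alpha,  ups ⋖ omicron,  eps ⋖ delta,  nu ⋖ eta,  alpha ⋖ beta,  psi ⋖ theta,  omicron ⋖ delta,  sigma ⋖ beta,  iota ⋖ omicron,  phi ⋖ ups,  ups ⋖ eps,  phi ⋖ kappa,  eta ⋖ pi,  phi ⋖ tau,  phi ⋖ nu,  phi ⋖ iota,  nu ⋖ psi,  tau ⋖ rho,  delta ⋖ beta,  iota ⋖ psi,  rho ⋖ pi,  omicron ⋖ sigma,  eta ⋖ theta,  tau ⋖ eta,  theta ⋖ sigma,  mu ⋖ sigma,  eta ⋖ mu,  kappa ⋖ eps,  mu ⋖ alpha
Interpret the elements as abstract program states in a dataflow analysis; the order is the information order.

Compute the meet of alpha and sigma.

Common lower bounds of {alpha, sigma}: eta, mu, nu, phi, tau, ups.
The greatest among these is mu.

mu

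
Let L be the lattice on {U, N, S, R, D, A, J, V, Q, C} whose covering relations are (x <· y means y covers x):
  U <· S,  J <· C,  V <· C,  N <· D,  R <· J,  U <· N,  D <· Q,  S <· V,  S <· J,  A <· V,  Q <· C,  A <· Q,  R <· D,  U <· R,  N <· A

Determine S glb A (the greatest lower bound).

U

Common lower bounds of {S, A}: U.
The greatest among these is U.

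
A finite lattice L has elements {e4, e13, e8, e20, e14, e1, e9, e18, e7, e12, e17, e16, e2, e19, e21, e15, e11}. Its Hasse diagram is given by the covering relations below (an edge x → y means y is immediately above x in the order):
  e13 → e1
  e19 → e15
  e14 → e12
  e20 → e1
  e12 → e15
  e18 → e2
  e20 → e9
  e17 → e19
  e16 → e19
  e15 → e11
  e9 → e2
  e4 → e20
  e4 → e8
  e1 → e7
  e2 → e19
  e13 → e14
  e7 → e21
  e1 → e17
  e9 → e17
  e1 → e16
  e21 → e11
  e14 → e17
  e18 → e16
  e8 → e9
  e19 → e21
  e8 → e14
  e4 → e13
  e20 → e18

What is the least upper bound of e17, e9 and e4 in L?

e17

Common upper bounds of {e17, e9, e4}: e11, e15, e17, e19, e21.
The least among these is e17.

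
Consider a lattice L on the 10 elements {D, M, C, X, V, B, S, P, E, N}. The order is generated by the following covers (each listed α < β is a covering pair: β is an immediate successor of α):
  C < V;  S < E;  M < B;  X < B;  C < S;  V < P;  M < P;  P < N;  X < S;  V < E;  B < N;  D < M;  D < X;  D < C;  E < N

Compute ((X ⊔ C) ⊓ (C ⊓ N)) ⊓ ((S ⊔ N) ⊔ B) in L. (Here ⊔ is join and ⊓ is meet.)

X ∨ C = S
C ∧ N = C
S ∧ C = C
S ∨ N = N
N ∨ B = N
C ∧ N = C

C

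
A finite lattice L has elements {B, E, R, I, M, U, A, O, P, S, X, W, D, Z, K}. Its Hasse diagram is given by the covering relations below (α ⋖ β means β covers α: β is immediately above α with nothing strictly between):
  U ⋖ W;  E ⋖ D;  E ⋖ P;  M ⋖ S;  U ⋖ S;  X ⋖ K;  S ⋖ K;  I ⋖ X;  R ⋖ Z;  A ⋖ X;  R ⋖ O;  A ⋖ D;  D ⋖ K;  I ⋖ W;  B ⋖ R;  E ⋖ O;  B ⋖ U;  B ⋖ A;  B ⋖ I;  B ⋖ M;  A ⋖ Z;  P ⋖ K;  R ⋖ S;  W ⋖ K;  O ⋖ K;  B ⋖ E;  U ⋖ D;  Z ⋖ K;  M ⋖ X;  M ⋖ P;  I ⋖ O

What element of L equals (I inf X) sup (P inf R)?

I

I ∧ X = I
P ∧ R = B
I ∨ B = I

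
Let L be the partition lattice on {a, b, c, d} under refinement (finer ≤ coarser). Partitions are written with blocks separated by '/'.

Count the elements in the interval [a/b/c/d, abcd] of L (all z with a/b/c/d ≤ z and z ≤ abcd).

The interval [a/b/c/d, abcd] = {a/b/c/d, a/b/cd, a/bc/d, a/bcd, a/bd/c, ab/c/d, ab/cd, abc/d, abcd, abd/c, ac/b/d, ac/bd, acd/b, ad/b/c, ad/bc}, which has 15 elements.

15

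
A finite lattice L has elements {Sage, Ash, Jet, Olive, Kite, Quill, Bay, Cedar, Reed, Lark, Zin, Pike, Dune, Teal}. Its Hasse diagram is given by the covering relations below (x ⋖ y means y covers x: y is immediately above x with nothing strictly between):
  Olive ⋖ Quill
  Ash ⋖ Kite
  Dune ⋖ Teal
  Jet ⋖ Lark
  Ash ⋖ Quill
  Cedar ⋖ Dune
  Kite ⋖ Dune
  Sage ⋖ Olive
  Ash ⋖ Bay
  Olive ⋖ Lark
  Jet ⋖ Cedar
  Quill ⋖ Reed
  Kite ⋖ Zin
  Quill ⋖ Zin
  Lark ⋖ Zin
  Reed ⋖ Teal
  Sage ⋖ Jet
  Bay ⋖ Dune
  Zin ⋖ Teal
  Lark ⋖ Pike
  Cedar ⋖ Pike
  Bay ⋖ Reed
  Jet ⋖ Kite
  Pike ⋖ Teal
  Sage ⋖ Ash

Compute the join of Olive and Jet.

Lark

Common upper bounds of {Olive, Jet}: Lark, Pike, Teal, Zin.
The least among these is Lark.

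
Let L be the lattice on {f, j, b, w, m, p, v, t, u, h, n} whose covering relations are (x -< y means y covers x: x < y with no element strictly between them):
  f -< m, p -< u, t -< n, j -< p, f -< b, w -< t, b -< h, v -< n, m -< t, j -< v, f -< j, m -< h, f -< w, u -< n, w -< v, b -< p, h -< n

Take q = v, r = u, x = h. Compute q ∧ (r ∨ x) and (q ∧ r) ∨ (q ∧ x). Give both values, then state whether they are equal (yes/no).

v; j; no

r ∨ x = n, so q ∧ (r ∨ x) = v ∧ n = v.
q ∧ r = j and q ∧ x = f, so (q ∧ r) ∨ (q ∧ x) = j ∨ f = j.
Equal: no.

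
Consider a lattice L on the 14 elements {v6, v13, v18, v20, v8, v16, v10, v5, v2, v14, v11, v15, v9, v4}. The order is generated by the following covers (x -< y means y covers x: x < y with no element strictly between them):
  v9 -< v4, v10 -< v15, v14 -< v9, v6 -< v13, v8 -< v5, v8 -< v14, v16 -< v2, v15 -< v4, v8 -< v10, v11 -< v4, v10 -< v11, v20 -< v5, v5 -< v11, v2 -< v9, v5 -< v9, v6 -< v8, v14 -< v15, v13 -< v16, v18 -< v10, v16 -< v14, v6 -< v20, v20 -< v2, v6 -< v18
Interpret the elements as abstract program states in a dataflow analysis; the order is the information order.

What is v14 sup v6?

v14

Common upper bounds of {v14, v6}: v14, v15, v4, v9.
The least among these is v14.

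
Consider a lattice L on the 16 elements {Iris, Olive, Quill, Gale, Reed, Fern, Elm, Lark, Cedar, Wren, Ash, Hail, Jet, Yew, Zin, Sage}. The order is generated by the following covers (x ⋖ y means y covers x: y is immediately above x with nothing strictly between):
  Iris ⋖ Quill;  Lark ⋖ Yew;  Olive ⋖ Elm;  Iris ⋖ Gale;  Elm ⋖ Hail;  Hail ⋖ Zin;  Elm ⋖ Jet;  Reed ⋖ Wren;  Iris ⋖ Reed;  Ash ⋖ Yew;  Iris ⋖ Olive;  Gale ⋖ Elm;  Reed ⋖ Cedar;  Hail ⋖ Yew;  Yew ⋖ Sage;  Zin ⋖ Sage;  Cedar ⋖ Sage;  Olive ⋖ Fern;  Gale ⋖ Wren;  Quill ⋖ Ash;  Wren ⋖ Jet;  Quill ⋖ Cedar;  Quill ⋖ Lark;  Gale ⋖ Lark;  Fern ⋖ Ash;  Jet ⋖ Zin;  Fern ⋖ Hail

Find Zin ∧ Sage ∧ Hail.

Common lower bounds of {Zin, Sage, Hail}: Elm, Fern, Gale, Hail, Iris, Olive.
The greatest among these is Hail.

Hail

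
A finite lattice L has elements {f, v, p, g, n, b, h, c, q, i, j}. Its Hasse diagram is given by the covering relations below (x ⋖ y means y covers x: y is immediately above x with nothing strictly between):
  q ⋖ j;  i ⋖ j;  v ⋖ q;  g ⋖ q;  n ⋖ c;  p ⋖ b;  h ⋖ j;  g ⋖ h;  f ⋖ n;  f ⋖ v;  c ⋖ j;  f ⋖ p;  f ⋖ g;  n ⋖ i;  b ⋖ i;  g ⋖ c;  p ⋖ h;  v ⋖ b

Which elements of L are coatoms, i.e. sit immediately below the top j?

The coatoms are exactly the elements covered by j: c, h, i, q.

c, h, i, q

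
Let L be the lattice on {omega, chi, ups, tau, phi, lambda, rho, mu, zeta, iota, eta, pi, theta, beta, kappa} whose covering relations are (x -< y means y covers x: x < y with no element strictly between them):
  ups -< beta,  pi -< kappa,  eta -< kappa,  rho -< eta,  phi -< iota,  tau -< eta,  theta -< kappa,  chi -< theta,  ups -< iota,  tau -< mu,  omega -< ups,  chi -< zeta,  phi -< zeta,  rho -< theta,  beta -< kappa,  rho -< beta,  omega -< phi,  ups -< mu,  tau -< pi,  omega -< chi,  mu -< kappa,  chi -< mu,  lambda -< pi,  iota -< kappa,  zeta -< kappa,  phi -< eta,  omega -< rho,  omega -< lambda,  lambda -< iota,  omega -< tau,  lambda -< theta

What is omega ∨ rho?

Common upper bounds of {omega, rho}: beta, eta, kappa, rho, theta.
The least among these is rho.

rho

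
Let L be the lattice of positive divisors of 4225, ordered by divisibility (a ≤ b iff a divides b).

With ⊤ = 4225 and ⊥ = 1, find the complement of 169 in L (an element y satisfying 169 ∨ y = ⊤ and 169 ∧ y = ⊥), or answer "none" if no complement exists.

Need y with 169 ∨ y = 4225 and 169 ∧ y = 1.
Checking each element gives: 25.

25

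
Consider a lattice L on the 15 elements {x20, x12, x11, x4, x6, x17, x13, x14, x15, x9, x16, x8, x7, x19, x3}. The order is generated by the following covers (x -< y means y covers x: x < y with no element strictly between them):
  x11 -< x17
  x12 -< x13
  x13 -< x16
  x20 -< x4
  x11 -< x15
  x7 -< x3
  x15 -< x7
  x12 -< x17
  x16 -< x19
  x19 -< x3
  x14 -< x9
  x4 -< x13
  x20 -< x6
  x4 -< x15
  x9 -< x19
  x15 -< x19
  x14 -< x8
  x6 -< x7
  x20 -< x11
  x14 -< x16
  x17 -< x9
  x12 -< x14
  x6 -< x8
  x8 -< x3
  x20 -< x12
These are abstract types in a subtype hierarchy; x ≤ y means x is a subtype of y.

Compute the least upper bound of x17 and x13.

x19

Common upper bounds of {x17, x13}: x19, x3.
The least among these is x19.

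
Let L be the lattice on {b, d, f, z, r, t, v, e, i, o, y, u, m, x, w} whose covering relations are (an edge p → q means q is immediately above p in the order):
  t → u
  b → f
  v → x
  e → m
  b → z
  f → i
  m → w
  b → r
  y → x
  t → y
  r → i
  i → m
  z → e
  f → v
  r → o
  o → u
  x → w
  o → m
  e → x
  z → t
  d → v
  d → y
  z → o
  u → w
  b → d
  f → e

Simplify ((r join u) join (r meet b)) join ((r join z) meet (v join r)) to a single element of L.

r ∨ u = u
r ∧ b = b
u ∨ b = u
r ∨ z = o
v ∨ r = w
o ∧ w = o
u ∨ o = u

u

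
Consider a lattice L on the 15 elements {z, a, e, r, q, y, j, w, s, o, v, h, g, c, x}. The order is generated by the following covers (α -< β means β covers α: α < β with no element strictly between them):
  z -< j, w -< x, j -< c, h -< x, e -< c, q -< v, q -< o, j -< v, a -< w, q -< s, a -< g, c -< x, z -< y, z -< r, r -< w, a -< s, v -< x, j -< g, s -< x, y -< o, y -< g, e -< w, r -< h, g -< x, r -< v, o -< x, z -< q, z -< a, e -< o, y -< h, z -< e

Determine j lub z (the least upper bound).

j

Common upper bounds of {j, z}: c, g, j, v, x.
The least among these is j.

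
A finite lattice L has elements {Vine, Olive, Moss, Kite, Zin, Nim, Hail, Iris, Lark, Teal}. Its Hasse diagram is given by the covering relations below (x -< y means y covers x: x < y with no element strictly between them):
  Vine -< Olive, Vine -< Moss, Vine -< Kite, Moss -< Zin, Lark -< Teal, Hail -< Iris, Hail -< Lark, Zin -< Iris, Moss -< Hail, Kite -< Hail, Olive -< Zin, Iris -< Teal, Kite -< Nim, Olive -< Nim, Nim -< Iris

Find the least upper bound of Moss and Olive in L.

Common upper bounds of {Moss, Olive}: Iris, Teal, Zin.
The least among these is Zin.

Zin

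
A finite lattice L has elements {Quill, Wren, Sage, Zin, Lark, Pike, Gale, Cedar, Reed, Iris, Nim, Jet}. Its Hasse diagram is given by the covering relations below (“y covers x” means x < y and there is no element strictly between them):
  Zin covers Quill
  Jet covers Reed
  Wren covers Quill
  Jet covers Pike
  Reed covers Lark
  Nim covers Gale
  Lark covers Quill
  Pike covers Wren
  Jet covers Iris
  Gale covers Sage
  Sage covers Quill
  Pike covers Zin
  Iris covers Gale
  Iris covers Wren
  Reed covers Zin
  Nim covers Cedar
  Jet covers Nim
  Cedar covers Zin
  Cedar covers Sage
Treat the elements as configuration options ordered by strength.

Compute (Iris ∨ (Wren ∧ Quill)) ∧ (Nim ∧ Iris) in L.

Gale

Wren ∧ Quill = Quill
Iris ∨ Quill = Iris
Nim ∧ Iris = Gale
Iris ∧ Gale = Gale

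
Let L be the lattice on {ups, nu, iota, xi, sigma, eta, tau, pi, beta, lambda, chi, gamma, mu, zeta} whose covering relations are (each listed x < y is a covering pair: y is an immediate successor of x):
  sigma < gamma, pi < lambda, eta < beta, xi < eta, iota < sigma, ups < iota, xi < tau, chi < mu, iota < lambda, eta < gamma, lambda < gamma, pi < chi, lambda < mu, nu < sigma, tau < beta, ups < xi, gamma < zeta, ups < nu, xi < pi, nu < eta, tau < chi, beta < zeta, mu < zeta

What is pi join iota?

lambda

Common upper bounds of {pi, iota}: gamma, lambda, mu, zeta.
The least among these is lambda.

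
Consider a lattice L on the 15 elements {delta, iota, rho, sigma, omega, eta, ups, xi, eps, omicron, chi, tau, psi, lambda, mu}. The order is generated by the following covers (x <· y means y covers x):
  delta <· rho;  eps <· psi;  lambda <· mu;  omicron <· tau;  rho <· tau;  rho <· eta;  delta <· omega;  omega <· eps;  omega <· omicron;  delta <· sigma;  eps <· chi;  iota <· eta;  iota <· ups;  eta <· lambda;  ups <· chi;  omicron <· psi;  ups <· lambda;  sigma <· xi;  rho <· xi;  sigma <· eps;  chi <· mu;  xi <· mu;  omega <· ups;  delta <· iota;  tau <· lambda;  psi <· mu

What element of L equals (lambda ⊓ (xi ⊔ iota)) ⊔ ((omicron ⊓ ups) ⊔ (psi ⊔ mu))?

xi ∨ iota = mu
lambda ∧ mu = lambda
omicron ∧ ups = omega
psi ∨ mu = mu
omega ∨ mu = mu
lambda ∨ mu = mu

mu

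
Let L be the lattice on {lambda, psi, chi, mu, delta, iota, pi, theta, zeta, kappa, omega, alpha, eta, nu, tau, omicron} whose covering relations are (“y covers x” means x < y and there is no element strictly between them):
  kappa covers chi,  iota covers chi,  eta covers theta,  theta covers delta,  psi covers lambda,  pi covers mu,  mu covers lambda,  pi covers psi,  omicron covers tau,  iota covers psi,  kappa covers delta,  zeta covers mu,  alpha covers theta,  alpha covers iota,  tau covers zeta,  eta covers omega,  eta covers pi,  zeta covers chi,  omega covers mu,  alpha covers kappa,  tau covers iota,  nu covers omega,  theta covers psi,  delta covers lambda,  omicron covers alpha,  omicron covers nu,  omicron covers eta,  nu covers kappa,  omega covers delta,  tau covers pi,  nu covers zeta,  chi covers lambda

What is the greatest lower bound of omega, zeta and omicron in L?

mu

Common lower bounds of {omega, zeta, omicron}: lambda, mu.
The greatest among these is mu.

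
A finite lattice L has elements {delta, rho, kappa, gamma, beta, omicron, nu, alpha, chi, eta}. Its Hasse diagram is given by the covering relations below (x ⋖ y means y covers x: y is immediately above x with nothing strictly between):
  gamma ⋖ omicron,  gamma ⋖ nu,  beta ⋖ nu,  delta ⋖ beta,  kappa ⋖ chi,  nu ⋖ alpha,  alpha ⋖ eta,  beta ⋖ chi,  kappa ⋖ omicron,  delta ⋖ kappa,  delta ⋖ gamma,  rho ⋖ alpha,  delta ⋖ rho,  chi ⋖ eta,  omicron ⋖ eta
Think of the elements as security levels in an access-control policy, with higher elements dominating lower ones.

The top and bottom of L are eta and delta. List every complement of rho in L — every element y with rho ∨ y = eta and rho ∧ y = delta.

Need y with rho ∨ y = eta and rho ∧ y = delta.
Checking each element gives: chi, kappa, omicron.

chi, kappa, omicron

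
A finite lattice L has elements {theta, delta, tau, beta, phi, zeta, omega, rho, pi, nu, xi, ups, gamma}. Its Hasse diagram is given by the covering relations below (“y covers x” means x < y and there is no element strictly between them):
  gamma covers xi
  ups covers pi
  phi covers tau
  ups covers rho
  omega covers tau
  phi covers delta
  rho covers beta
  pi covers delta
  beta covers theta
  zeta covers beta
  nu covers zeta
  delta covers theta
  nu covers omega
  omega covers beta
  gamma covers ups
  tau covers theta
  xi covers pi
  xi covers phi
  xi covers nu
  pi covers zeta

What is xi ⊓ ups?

pi

Common lower bounds of {xi, ups}: beta, delta, pi, theta, zeta.
The greatest among these is pi.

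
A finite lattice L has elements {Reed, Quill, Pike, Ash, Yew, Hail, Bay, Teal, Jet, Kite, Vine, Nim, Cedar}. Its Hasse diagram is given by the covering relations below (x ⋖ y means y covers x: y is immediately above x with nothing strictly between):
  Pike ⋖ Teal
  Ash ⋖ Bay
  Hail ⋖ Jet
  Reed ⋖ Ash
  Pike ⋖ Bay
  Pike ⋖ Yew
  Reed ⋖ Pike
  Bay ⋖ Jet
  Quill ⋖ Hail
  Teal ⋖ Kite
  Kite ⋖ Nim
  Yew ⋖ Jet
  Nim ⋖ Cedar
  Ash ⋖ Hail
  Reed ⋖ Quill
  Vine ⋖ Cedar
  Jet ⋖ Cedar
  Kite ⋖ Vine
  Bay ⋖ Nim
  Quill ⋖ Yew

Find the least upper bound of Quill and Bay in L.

Jet

Common upper bounds of {Quill, Bay}: Cedar, Jet.
The least among these is Jet.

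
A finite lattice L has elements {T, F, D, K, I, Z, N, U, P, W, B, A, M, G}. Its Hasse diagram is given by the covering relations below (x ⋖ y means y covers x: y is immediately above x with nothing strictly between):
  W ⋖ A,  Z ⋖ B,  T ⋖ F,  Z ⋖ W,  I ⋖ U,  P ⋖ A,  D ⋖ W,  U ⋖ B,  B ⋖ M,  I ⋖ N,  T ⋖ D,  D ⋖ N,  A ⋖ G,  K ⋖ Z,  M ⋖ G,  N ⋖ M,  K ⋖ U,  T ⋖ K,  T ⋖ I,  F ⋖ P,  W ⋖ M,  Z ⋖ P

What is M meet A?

Common lower bounds of {M, A}: D, K, T, W, Z.
The greatest among these is W.

W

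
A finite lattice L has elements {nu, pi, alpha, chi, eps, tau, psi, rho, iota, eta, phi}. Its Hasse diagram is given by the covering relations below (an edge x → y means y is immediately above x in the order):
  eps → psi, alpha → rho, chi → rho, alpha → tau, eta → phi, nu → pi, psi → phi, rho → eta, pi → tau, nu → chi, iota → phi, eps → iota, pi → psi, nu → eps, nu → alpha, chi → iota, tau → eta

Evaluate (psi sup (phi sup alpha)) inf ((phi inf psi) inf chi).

phi ∨ alpha = phi
psi ∨ phi = phi
phi ∧ psi = psi
psi ∧ chi = nu
phi ∧ nu = nu

nu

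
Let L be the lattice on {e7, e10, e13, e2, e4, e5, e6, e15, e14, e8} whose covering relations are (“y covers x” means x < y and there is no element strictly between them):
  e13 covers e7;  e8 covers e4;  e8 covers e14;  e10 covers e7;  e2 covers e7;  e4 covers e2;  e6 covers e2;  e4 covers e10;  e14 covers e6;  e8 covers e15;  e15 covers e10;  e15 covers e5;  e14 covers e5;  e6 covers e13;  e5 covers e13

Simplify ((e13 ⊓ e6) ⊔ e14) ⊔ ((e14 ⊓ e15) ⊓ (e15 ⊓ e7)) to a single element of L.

e14

e13 ∧ e6 = e13
e13 ∨ e14 = e14
e14 ∧ e15 = e5
e15 ∧ e7 = e7
e5 ∧ e7 = e7
e14 ∨ e7 = e14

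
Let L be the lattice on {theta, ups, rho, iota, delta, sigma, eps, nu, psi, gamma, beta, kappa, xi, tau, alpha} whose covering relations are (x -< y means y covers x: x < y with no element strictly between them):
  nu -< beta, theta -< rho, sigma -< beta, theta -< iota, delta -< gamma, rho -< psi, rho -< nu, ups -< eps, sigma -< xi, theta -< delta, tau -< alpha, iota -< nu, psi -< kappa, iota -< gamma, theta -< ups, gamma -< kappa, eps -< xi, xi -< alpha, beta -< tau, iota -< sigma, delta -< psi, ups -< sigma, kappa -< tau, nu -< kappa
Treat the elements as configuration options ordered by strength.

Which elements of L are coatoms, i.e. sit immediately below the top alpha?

The coatoms are exactly the elements covered by alpha: tau, xi.

tau, xi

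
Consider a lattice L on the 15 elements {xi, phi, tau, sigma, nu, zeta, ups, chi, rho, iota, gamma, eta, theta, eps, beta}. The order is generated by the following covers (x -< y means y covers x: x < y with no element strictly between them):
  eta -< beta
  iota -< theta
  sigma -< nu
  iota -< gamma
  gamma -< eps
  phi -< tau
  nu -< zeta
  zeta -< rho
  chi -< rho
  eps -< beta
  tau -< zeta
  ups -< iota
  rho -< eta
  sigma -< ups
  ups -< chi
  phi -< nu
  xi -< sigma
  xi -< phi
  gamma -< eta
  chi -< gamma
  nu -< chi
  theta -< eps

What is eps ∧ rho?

chi

Common lower bounds of {eps, rho}: chi, nu, phi, sigma, ups, xi.
The greatest among these is chi.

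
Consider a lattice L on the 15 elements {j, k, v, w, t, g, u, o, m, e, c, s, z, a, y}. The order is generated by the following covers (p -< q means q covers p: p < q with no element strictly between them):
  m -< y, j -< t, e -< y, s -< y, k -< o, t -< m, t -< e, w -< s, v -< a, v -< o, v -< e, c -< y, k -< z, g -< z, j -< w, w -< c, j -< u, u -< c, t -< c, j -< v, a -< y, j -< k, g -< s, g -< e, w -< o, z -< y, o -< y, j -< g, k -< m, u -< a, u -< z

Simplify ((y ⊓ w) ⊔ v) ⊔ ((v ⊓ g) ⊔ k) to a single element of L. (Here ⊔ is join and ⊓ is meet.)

o

y ∧ w = w
w ∨ v = o
v ∧ g = j
j ∨ k = k
o ∨ k = o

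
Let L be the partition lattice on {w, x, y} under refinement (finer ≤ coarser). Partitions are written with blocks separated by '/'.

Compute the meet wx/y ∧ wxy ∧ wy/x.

Common lower bounds of {wx/y, wxy, wy/x}: w/x/y.
The greatest among these is w/x/y.

w/x/y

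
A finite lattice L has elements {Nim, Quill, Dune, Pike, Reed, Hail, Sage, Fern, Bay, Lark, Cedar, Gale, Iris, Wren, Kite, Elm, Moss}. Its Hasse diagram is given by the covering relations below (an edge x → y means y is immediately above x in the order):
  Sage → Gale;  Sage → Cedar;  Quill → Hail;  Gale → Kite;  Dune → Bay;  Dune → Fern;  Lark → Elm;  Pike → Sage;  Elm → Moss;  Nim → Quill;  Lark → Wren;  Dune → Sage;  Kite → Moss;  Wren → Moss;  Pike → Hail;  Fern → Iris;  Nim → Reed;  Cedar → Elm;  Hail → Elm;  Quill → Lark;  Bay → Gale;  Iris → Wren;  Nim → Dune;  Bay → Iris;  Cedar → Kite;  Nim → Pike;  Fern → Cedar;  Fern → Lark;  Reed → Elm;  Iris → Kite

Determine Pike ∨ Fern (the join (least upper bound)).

Cedar

Common upper bounds of {Pike, Fern}: Cedar, Elm, Kite, Moss.
The least among these is Cedar.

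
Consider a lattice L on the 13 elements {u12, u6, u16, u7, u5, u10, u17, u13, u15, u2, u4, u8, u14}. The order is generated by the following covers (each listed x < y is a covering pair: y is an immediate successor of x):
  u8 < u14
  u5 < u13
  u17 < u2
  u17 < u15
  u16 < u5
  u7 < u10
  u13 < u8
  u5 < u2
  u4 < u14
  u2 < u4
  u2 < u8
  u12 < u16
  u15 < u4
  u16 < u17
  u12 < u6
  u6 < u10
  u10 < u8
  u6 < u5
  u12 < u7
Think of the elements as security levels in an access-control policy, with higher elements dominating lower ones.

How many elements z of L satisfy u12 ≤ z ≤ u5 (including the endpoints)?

The interval [u12, u5] = {u12, u16, u5, u6}, which has 4 elements.

4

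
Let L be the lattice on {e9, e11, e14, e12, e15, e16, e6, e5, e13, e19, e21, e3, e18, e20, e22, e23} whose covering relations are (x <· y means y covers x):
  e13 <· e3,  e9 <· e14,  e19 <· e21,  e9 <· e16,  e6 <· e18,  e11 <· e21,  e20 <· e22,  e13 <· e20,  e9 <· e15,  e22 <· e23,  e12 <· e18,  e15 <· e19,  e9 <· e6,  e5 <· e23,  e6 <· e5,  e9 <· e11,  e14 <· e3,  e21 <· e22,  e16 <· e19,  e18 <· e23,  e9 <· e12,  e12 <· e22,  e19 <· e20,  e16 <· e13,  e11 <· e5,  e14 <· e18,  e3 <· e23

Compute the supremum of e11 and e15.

e21

Common upper bounds of {e11, e15}: e21, e22, e23.
The least among these is e21.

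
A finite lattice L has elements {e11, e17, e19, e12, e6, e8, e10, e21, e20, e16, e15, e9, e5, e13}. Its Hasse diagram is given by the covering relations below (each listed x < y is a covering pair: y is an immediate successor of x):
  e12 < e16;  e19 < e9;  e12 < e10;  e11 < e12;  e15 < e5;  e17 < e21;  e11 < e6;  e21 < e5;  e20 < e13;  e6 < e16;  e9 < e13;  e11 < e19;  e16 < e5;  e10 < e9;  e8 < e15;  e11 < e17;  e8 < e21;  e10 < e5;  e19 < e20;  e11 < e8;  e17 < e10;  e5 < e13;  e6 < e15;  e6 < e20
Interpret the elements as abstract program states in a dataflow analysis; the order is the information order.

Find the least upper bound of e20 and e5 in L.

e13

Common upper bounds of {e20, e5}: e13.
The least among these is e13.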